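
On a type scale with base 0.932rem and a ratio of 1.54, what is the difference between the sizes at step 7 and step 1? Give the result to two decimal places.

Step 1: 0.932 × 1.54 = 1.4353rem
Step 7: 0.932 × 1.54⁷ = 19.1452rem
Difference: 19.1452 − 1.4353 = 17.7099rem

17.71rem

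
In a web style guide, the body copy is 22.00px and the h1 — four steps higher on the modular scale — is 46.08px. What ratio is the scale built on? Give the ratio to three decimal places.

The ratio satisfies 22.00 × r⁴ = 46.08, so r = (46.08 / 22.00)^(1/4).
r = 2.0945^(1/4) ≈ 1.2030

1.203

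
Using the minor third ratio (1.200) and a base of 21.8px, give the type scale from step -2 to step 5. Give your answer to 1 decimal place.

Step -2: 21.8 ÷ 1.200² = 15.1
Step -1: 21.8 ÷ 1.200 = 18.2
Step 0: 21.8px
Step 1: 21.8 × 1.200 = 26.2
Step 2: 21.8 × 1.200² = 31.4
Step 3: 21.8 × 1.200³ = 37.7
Step 4: 21.8 × 1.200⁴ = 45.2
Step 5: 21.8 × 1.200⁵ = 54.2

15.1px, 18.2px, 21.8px, 26.2px, 31.4px, 37.7px, 45.2px, 54.2px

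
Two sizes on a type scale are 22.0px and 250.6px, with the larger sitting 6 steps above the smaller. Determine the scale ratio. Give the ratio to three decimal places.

r⁶ = 250.6 / 22.0, so r = (250.6/22.0)^(1/6).
r = 11.3909^(1/6) ≈ 1.5000

1.500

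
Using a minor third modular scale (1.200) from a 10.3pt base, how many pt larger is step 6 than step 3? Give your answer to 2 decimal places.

Step 3: 10.3 × 1.200³ = 17.7984pt
Step 6: 10.3 × 1.200⁶ = 30.7556pt
Difference: 30.7556 − 17.7984 = 12.9572pt

12.96pt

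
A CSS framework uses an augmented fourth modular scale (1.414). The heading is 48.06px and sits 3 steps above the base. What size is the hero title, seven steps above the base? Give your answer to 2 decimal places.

192.12px

48.06 × 1.414⁴ = 48.06 × 3.99758 ≈ 192.124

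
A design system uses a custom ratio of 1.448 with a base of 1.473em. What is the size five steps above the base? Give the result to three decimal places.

1.473 × 1.448⁵ = 1.473 × 6.36565 ≈ 9.377

9.377em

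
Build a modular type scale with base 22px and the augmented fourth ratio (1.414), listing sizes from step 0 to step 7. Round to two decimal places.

Step 0: 22px
Step 1: 22.0 × 1.414 = 31.11
Step 2: 22.0 × 1.414² = 43.99
Step 3: 22.0 × 1.414³ = 62.20
Step 4: 22.0 × 1.414⁴ = 87.95
Step 5: 22.0 × 1.414⁵ = 124.36
Step 6: 22.0 × 1.414⁶ = 175.84
Step 7: 22.0 × 1.414⁷ = 248.64

22.00px, 31.11px, 43.99px, 62.20px, 87.95px, 124.36px, 175.84px, 248.64px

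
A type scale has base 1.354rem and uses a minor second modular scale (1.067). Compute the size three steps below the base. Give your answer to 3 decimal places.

1.115rem

1.354 ÷ 1.067³ = 1.354 ÷ 1.21477 ≈ 1.115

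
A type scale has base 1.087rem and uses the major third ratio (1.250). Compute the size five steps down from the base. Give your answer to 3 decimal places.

0.356rem

Each step on a modular scale multiplies by the ratio, so the size n steps from the base is base × ratioⁿ.
1.087 ÷ 1.250⁵ = 1.087 ÷ 3.05176 ≈ 0.356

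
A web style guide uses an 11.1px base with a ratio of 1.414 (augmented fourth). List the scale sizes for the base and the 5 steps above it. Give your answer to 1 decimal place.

Step 0: 11.1px
Step 1: 11.1 × 1.414 = 15.7
Step 2: 11.1 × 1.414² = 22.2
Step 3: 11.1 × 1.414³ = 31.4
Step 4: 11.1 × 1.414⁴ = 44.4
Step 5: 11.1 × 1.414⁵ = 62.7

11.1px, 15.7px, 22.2px, 31.4px, 44.4px, 62.7px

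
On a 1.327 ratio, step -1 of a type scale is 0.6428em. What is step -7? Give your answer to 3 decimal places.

0.6428 ÷ 1.327⁶ = 0.6428 ÷ 5.46041 ≈ 0.118

0.118em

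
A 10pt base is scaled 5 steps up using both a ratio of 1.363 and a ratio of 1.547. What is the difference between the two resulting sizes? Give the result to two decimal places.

At 1.363: 10.0 × 1.363⁵ = 47.0413pt
At 1.547: 10.0 × 1.547⁵ = 88.6036pt
Difference: 88.6036 − 47.0413 = 41.5623pt

41.56pt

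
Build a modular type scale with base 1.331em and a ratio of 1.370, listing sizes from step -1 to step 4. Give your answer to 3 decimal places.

0.972em, 1.331em, 1.823em, 2.498em, 3.422em, 4.689em

Step -1: 1.331 ÷ 1.370 = 0.972
Step 0: 1.331em
Step 1: 1.331 × 1.370 = 1.823
Step 2: 1.331 × 1.370² = 2.498
Step 3: 1.331 × 1.370³ = 3.422
Step 4: 1.331 × 1.370⁴ = 4.689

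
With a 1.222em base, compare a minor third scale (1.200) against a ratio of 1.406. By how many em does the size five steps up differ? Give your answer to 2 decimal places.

Minor third: 1.222 × 1.200⁵ = 3.0407em
At 1.406: 1.222 × 1.406⁵ = 6.7143em
Difference: 6.7143 − 3.0407 = 3.6736em

3.67em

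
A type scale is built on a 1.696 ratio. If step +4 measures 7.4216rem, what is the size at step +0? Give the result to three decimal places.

0.897rem

The gap is 0 − (4) = -4 steps, so the factor is 1.696^-4.
7.4216 ÷ 1.696⁴ = 7.4216 ÷ 8.27377 ≈ 0.897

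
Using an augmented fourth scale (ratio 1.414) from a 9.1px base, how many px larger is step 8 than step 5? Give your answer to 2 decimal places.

93.99px

Step 5: 9.1 × 1.414⁵ = 51.4385px
Step 8: 9.1 × 1.414⁸ = 145.4242px
Difference: 145.4242 − 51.4385 = 93.9857px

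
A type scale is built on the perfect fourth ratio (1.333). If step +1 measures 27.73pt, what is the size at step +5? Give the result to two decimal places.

Moving from step +1 to step +5 is 4 steps up, so multiply by r⁴.
27.73 × 1.333⁴ = 27.73 × 3.15733 ≈ 87.553

87.55pt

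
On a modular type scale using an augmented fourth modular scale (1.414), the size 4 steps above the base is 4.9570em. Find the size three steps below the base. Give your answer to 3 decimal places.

0.439em

4.9570 ÷ 1.414⁷ = 4.9570 ÷ 11.30175 ≈ 0.439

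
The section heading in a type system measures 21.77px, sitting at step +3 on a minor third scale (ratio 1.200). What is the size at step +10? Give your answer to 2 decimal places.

78.01px

Moving from step +3 to step +10 is 7 steps up, so multiply by r⁷.
21.77 × 1.200⁷ = 21.77 × 3.58318 ≈ 78.006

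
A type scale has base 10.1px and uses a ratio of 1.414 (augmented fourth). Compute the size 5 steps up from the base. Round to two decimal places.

57.09px

10.1 × 1.414⁵ = 10.1 × 5.65258 ≈ 57.09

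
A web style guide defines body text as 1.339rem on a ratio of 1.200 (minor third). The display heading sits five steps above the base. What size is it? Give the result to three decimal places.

1.339 × 1.200⁵ = 1.339 × 2.48832 ≈ 3.332

3.332rem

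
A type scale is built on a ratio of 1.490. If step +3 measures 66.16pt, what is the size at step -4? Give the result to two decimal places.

4.06pt

Moving from step +3 to step -4 is 7 steps down, so divide by r⁷.
66.16 ÷ 1.490⁷ = 66.16 ÷ 16.30436 ≈ 4.058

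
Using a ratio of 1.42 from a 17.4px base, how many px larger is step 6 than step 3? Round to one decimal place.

Step 3: 17.4 × 1.42³ = 49.821px
Step 6: 17.4 × 1.42⁶ = 142.652px
Difference: 142.652 − 49.821 = 92.831px

92.8px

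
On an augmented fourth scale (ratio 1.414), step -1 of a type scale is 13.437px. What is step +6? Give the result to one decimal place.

The gap is 6 − (-1) = 7 steps, so the factor is 1.414^7.
13.437 × 1.414⁷ = 13.437 × 11.30175 ≈ 151.862

151.9px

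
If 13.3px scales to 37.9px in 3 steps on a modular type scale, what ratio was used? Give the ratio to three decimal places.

1.418

The ratio satisfies 13.3 × r³ = 37.9, so r = (37.9 / 13.3)^(1/3).
r = 2.8496^(1/3) ≈ 1.4177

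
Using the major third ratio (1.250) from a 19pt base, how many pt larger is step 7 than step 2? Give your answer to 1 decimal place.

Step 2: 19.0 × 1.250² = 29.688pt
Step 7: 19.0 × 1.250⁷ = 90.599pt
Difference: 90.599 − 29.688 = 60.911pt

60.9pt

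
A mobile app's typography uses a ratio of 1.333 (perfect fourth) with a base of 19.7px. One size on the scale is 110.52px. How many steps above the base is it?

1.333ⁿ = 110.52 / 19.7 = 5.6102
n = ln(5.6102) / ln(1.333) = 1.7246 / 0.2874 ≈ 6.00

6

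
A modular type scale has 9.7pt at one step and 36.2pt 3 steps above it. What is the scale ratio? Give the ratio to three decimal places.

The ratio satisfies 9.7 × r³ = 36.2, so r = (36.2 / 9.7)^(1/3).
r = 3.7320^(1/3) ≈ 1.5511

1.551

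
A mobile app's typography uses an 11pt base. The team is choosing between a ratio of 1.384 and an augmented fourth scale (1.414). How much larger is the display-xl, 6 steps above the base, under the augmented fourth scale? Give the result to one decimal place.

10.6pt

At 1.384: 11.0 × 1.384⁶ = 77.305pt
Augmented fourth: 11.0 × 1.414⁶ = 87.920pt
Difference: 87.920 − 77.305 = 10.615pt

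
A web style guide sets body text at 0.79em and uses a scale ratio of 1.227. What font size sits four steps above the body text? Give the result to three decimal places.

0.79 × 1.227⁴ = 0.79 × 2.26662 ≈ 1.791

1.791em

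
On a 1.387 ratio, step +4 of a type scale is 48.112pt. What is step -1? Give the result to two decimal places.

The gap is -1 − (4) = -5 steps, so the factor is 1.387^-5.
48.112 ÷ 1.387⁵ = 48.112 ÷ 5.13313 ≈ 9.373

9.37pt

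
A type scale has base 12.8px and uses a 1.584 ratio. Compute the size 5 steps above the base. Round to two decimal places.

127.64px

12.8 × 1.584⁵ = 12.8 × 9.97185 ≈ 127.64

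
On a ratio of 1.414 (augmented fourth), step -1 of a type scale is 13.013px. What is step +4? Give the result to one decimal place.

Moving from step -1 to step +4 is 5 steps up, so multiply by r⁵.
13.013 × 1.414⁵ = 13.013 × 5.65258 ≈ 73.557

73.6px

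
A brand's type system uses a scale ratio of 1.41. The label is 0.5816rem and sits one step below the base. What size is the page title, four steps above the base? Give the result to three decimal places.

The gap is 4 − (-1) = 5 steps, so the factor is 1.41^5.
0.5816 × 1.41⁵ = 0.5816 × 5.57308 ≈ 3.241

3.241rem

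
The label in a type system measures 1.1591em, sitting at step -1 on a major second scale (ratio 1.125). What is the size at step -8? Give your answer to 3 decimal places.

The gap is -8 − (-1) = -7 steps, so the factor is 1.125^-7.
1.1591 ÷ 1.125⁷ = 1.1591 ÷ 2.28070 ≈ 0.508

0.508em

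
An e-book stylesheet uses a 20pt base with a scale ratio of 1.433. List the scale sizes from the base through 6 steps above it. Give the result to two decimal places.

20.00pt, 28.66pt, 41.07pt, 58.85pt, 84.34pt, 120.85pt, 173.18pt

Step 0: 20pt
Step 1: 20.0 × 1.433 = 28.66
Step 2: 20.0 × 1.433² = 41.07
Step 3: 20.0 × 1.433³ = 58.85
Step 4: 20.0 × 1.433⁴ = 84.34
Step 5: 20.0 × 1.433⁵ = 120.85
Step 6: 20.0 × 1.433⁶ = 173.18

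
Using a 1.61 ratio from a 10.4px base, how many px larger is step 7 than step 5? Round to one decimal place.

Step 5: 10.4 × 1.61⁵ = 112.503px
Step 7: 10.4 × 1.61⁷ = 291.618px
Difference: 291.618 − 112.503 = 179.115px

179.1px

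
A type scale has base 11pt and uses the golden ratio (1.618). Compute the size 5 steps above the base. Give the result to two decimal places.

Every step multiplies by the scale ratio.
11.0 × 1.618⁵ = 11.0 × 11.08901 ≈ 121.98

121.98pt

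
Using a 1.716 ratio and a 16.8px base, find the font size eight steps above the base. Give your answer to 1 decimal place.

A modular type scale is a geometric sequence: sizeₙ = base × rⁿ.
16.8 × 1.716⁸ = 16.8 × 75.18622 ≈ 1263.13

1263.1px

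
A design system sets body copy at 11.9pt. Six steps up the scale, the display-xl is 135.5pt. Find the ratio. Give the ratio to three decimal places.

1.500

The ratio satisfies 11.9 × r⁶ = 135.5, so r = (135.5 / 11.9)^(1/6).
r = 11.3866^(1/6) ≈ 1.4999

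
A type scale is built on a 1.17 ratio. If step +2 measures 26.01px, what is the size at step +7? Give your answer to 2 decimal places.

57.03px

The gap is 7 − (2) = 5 steps, so the factor is 1.17^5.
26.01 × 1.17⁵ = 26.01 × 2.19245 ≈ 57.026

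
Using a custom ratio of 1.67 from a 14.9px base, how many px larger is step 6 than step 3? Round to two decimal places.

Step 3: 14.9 × 1.67³ = 69.3962px
Step 6: 14.9 × 1.67⁶ = 323.2102px
Difference: 323.2102 − 69.3962 = 253.8140px

253.81px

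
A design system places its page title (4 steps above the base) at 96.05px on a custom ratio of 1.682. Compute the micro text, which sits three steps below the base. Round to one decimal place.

2.5px

96.05 ÷ 1.682⁷ = 96.05 ÷ 38.08745 ≈ 2.522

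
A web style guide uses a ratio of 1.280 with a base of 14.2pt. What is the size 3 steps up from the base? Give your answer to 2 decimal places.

Each step on a modular scale multiplies by the ratio, so the size n steps from the base is base × ratioⁿ.
14.2 × 1.280³ = 14.2 × 2.09715 ≈ 29.78

29.78pt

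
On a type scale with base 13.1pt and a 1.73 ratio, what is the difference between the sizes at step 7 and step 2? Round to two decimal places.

568.36pt

Step 2: 13.1 × 1.73² = 39.2070pt
Step 7: 13.1 × 1.73⁷ = 607.5668pt
Difference: 607.5668 − 39.2070 = 568.3598pt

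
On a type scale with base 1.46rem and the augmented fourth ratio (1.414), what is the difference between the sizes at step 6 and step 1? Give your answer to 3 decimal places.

9.605rem

Step 1: 1.46 × 1.414 = 2.06444rem
Step 6: 1.46 × 1.414⁶ = 11.66942rem
Difference: 11.66942 − 2.06444 = 9.60498rem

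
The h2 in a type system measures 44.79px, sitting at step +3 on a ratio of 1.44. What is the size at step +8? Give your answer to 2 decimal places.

Moving from step +3 to step +8 is 5 steps up, so multiply by r⁵.
44.79 × 1.44⁵ = 44.79 × 6.19174 ≈ 277.328

277.33px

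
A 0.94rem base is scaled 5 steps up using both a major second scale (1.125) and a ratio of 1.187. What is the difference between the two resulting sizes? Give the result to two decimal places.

Major second: 0.94 × 1.125⁵ = 1.6939rem
At 1.187: 0.94 × 1.187⁵ = 2.2150rem
Difference: 2.2150 − 1.6939 = 0.5211rem

0.52rem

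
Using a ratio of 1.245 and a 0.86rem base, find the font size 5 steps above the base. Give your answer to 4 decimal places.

0.86 × 1.245⁵ = 0.86 × 2.99121 ≈ 2.5724

2.5724rem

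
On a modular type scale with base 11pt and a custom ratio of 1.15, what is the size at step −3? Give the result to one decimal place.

7.2pt

Each step on a modular scale multiplies by the ratio, so the size n steps from the base is base × ratioⁿ.
11.0 ÷ 1.15³ = 11.0 ÷ 1.52087 ≈ 7.23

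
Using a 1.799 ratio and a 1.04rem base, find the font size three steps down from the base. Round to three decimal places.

0.179rem

Each step on a modular scale multiplies by the ratio, so the size n steps from the base is base × ratioⁿ.
1.04 ÷ 1.799³ = 1.04 ÷ 5.82229 ≈ 0.179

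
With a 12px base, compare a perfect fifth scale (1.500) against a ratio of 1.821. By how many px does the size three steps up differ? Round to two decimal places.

Perfect fifth: 12.0 × 1.500³ = 40.5000px
At 1.821: 12.0 × 1.821³ = 72.4621px
Difference: 72.4621 − 40.5000 = 31.9621px

31.96px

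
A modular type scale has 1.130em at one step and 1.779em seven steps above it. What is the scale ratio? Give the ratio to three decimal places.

The ratio satisfies 1.130 × r⁷ = 1.779, so r = (1.779 / 1.130)^(1/7).
r = 1.5743^(1/7) ≈ 1.0670

1.067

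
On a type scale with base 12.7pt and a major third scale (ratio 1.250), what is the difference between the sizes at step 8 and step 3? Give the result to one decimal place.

Step 3: 12.7 × 1.250³ = 24.805pt
Step 8: 12.7 × 1.250⁸ = 75.698pt
Difference: 75.698 − 24.805 = 50.893pt

50.9pt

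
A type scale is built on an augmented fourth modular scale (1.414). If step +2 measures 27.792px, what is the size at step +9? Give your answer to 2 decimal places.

27.792 × 1.414⁷ = 27.792 × 11.30175 ≈ 314.098

314.10px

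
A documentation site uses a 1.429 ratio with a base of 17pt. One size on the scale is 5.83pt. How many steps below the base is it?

3

1.429ⁿ = 17 / 5.83 = 2.9160
n = ln(2.9160) / ln(1.429) = 1.0702 / 0.3570 ≈ 3.00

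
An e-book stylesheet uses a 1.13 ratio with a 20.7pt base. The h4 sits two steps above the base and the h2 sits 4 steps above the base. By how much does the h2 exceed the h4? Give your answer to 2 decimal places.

Step 2: 20.7 × 1.13² = 26.4318pt
Step 4: 20.7 × 1.13⁴ = 33.7508pt
Difference: 33.7508 − 26.4318 = 7.3190pt

7.32pt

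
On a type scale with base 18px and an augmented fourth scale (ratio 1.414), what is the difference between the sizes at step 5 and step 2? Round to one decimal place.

65.8px

Step 2: 18.0 × 1.414² = 35.989px
Step 5: 18.0 × 1.414⁵ = 101.747px
Difference: 101.747 − 35.989 = 65.758px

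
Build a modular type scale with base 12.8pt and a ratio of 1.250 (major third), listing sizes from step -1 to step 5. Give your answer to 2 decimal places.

10.24pt, 12.80pt, 16.00pt, 20.00pt, 25.00pt, 31.25pt, 39.06pt

Step -1: 12.8 ÷ 1.250 = 10.24
Step 0: 12.8pt
Step 1: 12.8 × 1.250 = 16.00
Step 2: 12.8 × 1.250² = 20.00
Step 3: 12.8 × 1.250³ = 25.00
Step 4: 12.8 × 1.250⁴ = 31.25
Step 5: 12.8 × 1.250⁵ = 39.06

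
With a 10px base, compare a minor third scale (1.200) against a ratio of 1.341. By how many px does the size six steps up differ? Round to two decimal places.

28.29px

Minor third: 10.0 × 1.200⁶ = 29.8598px
At 1.341: 10.0 × 1.341⁶ = 58.1531px
Difference: 58.1531 − 29.8598 = 28.2933px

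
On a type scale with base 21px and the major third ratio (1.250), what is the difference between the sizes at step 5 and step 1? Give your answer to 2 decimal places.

Step 1: 21.0 × 1.250 = 26.2500px
Step 5: 21.0 × 1.250⁵ = 64.0869px
Difference: 64.0869 − 26.2500 = 37.8369px

37.84px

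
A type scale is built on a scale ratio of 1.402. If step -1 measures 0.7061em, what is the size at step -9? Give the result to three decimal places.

0.7061 ÷ 1.402⁸ = 0.7061 ÷ 14.92740 ≈ 0.047

0.047em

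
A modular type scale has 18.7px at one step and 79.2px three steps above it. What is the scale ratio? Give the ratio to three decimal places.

1.618

The ratio satisfies 18.7 × r³ = 79.2, so r = (79.2 / 18.7)^(1/3).
r = 4.2353^(1/3) ≈ 1.6179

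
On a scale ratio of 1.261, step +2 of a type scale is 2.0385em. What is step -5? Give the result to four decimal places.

The gap is -5 − (2) = -7 steps, so the factor is 1.261^-7.
2.0385 ÷ 1.261⁷ = 2.0385 ÷ 5.06997 ≈ 0.4021

0.4021em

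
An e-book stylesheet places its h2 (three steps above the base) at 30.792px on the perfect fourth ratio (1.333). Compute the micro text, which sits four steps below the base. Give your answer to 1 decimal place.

The gap is -4 − (3) = -7 steps, so the factor is 1.333^-7.
30.792 ÷ 1.333⁷ = 30.792 ÷ 7.47844 ≈ 4.117

4.1px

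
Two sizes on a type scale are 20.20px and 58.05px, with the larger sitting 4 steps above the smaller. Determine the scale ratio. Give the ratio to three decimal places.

The ratio satisfies 20.20 × r⁴ = 58.05, so r = (58.05 / 20.20)^(1/4).
r = 2.8738^(1/4) ≈ 1.3020

1.302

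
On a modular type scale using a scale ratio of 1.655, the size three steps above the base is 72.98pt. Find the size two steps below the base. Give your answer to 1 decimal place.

Moving from step +3 to step -2 is 5 steps down, so divide by r⁵.
72.98 ÷ 1.655⁵ = 72.98 ÷ 12.41624 ≈ 5.878

5.9pt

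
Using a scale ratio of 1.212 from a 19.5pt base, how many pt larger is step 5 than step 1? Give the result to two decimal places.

27.36pt

Step 1: 19.5 × 1.212 = 23.6340pt
Step 5: 19.5 × 1.212⁵ = 50.9974pt
Difference: 50.9974 − 23.6340 = 27.3634pt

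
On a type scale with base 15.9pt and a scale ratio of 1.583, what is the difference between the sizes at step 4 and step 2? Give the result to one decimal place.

60.0pt

Step 2: 15.9 × 1.583² = 39.844pt
Step 4: 15.9 × 1.583⁴ = 99.844pt
Difference: 99.844 − 39.844 = 60.000pt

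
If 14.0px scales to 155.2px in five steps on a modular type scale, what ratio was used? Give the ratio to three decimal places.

The ratio satisfies 14.0 × r⁵ = 155.2, so r = (155.2 / 14.0)^(1/5).
r = 11.0857^(1/5) ≈ 1.6179

1.618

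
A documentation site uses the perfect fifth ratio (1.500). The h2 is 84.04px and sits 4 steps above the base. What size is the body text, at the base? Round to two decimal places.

Moving from step +4 to step +0 is 4 steps down, so divide by r⁴.
84.04 ÷ 1.500⁴ = 84.04 ÷ 5.06250 ≈ 16.600

16.60px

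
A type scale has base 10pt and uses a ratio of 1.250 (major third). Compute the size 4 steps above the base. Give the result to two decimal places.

24.41pt

Each step on a modular scale multiplies by the ratio, so the size n steps from the base is base × ratioⁿ.
10.0 × 1.250⁴ = 10.0 × 2.44141 ≈ 24.41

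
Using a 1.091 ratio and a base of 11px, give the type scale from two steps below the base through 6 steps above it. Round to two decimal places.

Step -2: 11.0 ÷ 1.091² = 9.24
Step -1: 11.0 ÷ 1.091 = 10.08
Step 0: 11px
Step 1: 11.0 × 1.091 = 12.00
Step 2: 11.0 × 1.091² = 13.09
Step 3: 11.0 × 1.091³ = 14.28
Step 4: 11.0 × 1.091⁴ = 15.58
Step 5: 11.0 × 1.091⁵ = 17.00
Step 6: 11.0 × 1.091⁶ = 18.55

9.24px, 10.08px, 11.00px, 12.00px, 13.09px, 14.28px, 15.58px, 17.00px, 18.55px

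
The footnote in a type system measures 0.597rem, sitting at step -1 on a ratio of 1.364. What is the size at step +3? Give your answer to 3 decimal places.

Moving from step -1 to step +3 is 4 steps up, so multiply by r⁴.
0.597 × 1.364⁴ = 0.597 × 3.46145 ≈ 2.066

2.066rem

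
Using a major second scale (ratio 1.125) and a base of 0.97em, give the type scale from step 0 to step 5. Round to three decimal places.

Step 0: 0.97em
Step 1: 0.97 × 1.125 = 1.091
Step 2: 0.97 × 1.125² = 1.228
Step 3: 0.97 × 1.125³ = 1.381
Step 4: 0.97 × 1.125⁴ = 1.554
Step 5: 0.97 × 1.125⁵ = 1.748

0.970em, 1.091em, 1.228em, 1.381em, 1.554em, 1.748em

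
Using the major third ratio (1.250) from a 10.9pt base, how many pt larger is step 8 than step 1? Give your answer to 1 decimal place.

51.3pt

Step 1: 10.9 × 1.250 = 13.625pt
Step 8: 10.9 × 1.250⁸ = 64.969pt
Difference: 64.969 − 13.625 = 51.344pt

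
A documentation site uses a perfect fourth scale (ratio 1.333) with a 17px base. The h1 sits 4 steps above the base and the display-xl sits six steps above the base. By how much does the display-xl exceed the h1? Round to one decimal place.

Step 4: 17.0 × 1.333⁴ = 53.675px
Step 6: 17.0 × 1.333⁶ = 95.374px
Difference: 95.374 − 53.675 = 41.699px

41.7px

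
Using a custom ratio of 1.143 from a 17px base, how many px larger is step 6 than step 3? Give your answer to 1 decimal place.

12.5px

Step 3: 17.0 × 1.143³ = 25.386px
Step 6: 17.0 × 1.143⁶ = 37.908px
Difference: 37.908 − 25.386 = 12.522px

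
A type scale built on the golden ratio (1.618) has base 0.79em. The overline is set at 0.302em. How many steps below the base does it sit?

2

1.618ⁿ = 0.79 / 0.302 = 2.6159
n = ln(2.6159) / ln(1.618) = 0.9616 / 0.4812 ≈ 2.00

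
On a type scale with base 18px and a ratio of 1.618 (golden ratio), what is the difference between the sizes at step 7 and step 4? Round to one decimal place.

Step 4: 18.0 × 1.618⁴ = 123.363px
Step 7: 18.0 × 1.618⁷ = 522.543px
Difference: 522.543 − 123.363 = 399.180px

399.2px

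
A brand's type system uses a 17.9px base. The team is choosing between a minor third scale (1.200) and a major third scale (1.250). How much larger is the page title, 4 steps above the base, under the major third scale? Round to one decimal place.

Minor third: 17.9 × 1.200⁴ = 37.117px
Major third: 17.9 × 1.250⁴ = 43.701px
Difference: 43.701 − 37.117 = 6.584px

6.6px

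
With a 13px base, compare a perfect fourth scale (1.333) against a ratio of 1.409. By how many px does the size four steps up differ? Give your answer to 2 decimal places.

10.19px

Perfect fourth: 13.0 × 1.333⁴ = 41.0453px
At 1.409: 13.0 × 1.409⁴ = 51.2374px
Difference: 51.2374 − 41.0453 = 10.1921px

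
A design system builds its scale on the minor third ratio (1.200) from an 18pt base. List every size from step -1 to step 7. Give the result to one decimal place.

Step -1: 18.0 ÷ 1.200 = 15.0
Step 0: 18pt
Step 1: 18.0 × 1.200 = 21.6
Step 2: 18.0 × 1.200² = 25.9
Step 3: 18.0 × 1.200³ = 31.1
Step 4: 18.0 × 1.200⁴ = 37.3
Step 5: 18.0 × 1.200⁵ = 44.8
Step 6: 18.0 × 1.200⁶ = 53.7
Step 7: 18.0 × 1.200⁷ = 64.5

15.0pt, 18.0pt, 21.6pt, 25.9pt, 31.1pt, 37.3pt, 44.8pt, 53.7pt, 64.5pt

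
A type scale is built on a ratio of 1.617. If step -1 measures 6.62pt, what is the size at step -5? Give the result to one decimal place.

1.0pt

The gap is -5 − (-1) = -4 steps, so the factor is 1.617^-4.
6.62 ÷ 1.617⁴ = 6.62 ÷ 6.83660 ≈ 0.968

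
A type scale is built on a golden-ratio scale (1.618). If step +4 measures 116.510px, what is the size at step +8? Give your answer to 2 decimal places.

798.50px

116.510 × 1.618⁴ = 116.510 × 6.85353 ≈ 798.504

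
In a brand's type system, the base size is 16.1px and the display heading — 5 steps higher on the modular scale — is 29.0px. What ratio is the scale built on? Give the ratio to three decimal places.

1.125

r⁵ = 29.0 / 16.1, so r = (29.0/16.1)^(1/5).
r = 1.8012^(1/5) ≈ 1.1249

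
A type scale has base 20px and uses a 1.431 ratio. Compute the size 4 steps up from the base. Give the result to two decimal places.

Every step multiplies by the scale ratio.
20.0 × 1.431⁴ = 20.0 × 4.19333 ≈ 83.87

83.87px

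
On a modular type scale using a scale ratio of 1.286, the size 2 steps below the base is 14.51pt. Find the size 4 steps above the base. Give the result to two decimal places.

14.51 × 1.286⁶ = 14.51 × 4.52320 ≈ 65.632

65.63pt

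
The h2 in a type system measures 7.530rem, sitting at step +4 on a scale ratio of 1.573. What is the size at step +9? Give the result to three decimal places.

Moving from step +4 to step +9 is 5 steps up, so multiply by r⁵.
7.530 × 1.573⁵ = 7.530 × 9.63038 ≈ 72.517

72.517rem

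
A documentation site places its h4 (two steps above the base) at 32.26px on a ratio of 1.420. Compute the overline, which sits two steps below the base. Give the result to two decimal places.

Moving from step +2 to step -2 is 4 steps down, so divide by r⁴.
32.26 ÷ 1.420⁴ = 32.26 ÷ 4.06587 ≈ 7.934

7.93px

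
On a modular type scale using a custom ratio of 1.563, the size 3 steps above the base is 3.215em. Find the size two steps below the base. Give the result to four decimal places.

0.3447em

3.215 ÷ 1.563⁵ = 3.215 ÷ 9.32814 ≈ 0.3447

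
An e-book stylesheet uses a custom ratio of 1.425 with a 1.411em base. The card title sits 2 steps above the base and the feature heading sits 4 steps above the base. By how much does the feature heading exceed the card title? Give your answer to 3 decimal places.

2.953em

Step 2: 1.411 × 1.425² = 2.86521em
Step 4: 1.411 × 1.425⁴ = 5.81817em
Difference: 5.81817 − 2.86521 = 2.95296em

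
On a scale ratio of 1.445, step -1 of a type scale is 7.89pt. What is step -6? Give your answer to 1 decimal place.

1.3pt

Moving from step -1 to step -6 is 5 steps down, so divide by r⁵.
7.89 ÷ 1.445⁵ = 7.89 ÷ 6.29998 ≈ 1.252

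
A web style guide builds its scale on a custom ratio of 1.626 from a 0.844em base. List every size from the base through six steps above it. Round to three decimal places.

Step 0: 0.844em
Step 1: 0.844 × 1.626 = 1.372
Step 2: 0.844 × 1.626² = 2.231
Step 3: 0.844 × 1.626³ = 3.628
Step 4: 0.844 × 1.626⁴ = 5.900
Step 5: 0.844 × 1.626⁵ = 9.593
Step 6: 0.844 × 1.626⁶ = 15.598

0.844em, 1.372em, 2.231em, 3.628em, 5.900em, 9.593em, 15.598em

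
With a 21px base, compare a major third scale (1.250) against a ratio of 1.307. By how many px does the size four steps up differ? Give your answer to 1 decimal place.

Major third: 21.0 × 1.250⁴ = 51.270px
At 1.307: 21.0 × 1.307⁴ = 61.280px
Difference: 61.280 − 51.270 = 10.010px

10.0px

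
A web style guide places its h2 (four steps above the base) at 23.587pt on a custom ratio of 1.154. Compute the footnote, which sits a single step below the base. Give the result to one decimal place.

11.5pt

23.587 ÷ 1.154⁵ = 23.587 ÷ 2.04658 ≈ 11.525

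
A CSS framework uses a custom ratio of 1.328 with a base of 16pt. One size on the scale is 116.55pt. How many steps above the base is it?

7

1.328ⁿ = 116.55 / 16 = 7.2844
n = ln(7.2844) / ln(1.328) = 1.9857 / 0.2837 ≈ 7.00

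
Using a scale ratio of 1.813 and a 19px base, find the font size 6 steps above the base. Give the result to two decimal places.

A modular type scale is a geometric sequence: sizeₙ = base × rⁿ.
19.0 × 1.813⁶ = 19.0 × 35.51296 ≈ 674.75

674.75px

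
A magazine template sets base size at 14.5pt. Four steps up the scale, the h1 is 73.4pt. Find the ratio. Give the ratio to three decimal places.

1.500

r⁴ = 73.4 / 14.5, so r = (73.4/14.5)^(1/4).
r = 5.0621^(1/4) ≈ 1.5000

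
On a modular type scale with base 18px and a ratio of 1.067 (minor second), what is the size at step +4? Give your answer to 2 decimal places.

23.33px

Each step on a modular scale multiplies by the ratio, so the size n steps from the base is base × ratioⁿ.
18.0 × 1.067⁴ = 18.0 × 1.29616 ≈ 23.33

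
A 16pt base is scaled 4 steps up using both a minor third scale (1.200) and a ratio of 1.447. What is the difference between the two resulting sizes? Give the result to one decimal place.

Minor third: 16.0 × 1.200⁴ = 33.178pt
At 1.447: 16.0 × 1.447⁴ = 70.145pt
Difference: 70.145 − 33.178 = 36.967pt

37.0pt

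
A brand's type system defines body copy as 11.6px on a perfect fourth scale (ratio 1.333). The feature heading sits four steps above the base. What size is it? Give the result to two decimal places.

Every step multiplies by the scale ratio.
11.6 × 1.333⁴ = 11.6 × 3.15733 ≈ 36.63

36.63px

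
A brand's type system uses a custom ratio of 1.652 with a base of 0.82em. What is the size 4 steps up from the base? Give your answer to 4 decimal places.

6.1074em

0.82 × 1.652⁴ = 0.82 × 7.44801 ≈ 6.1074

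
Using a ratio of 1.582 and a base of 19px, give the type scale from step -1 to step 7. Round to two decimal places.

Step -1: 19.0 ÷ 1.582 = 12.01
Step 0: 19px
Step 1: 19.0 × 1.582 = 30.06
Step 2: 19.0 × 1.582² = 47.55
Step 3: 19.0 × 1.582³ = 75.23
Step 4: 19.0 × 1.582⁴ = 119.01
Step 5: 19.0 × 1.582⁵ = 188.27
Step 6: 19.0 × 1.582⁶ = 297.85
Step 7: 19.0 × 1.582⁷ = 471.19

12.01px, 19.00px, 30.06px, 47.55px, 75.23px, 119.01px, 188.27px, 297.85px, 471.19px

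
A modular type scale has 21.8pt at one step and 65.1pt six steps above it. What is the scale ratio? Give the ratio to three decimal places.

1.200

The ratio satisfies 21.8 × r⁶ = 65.1, so r = (65.1 / 21.8)^(1/6).
r = 2.9862^(1/6) ≈ 1.2000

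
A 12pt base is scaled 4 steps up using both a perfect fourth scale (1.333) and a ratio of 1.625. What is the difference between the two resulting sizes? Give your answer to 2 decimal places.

Perfect fourth: 12.0 × 1.333⁴ = 37.8880pt
At 1.625: 12.0 × 1.625⁴ = 83.6748pt
Difference: 83.6748 − 37.8880 = 45.7868pt

45.79pt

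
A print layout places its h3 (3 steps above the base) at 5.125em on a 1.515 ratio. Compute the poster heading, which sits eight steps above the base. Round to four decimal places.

Moving from step +3 to step +8 is 5 steps up, so multiply by r⁵.
5.125 × 1.515⁵ = 5.125 × 7.98111 ≈ 40.9032

40.9032em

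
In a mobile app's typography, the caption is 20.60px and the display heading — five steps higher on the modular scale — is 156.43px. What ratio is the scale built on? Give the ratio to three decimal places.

1.500

The ratio satisfies 20.60 × r⁵ = 156.43, so r = (156.43 / 20.60)^(1/5).
r = 7.5937^(1/5) ≈ 1.5000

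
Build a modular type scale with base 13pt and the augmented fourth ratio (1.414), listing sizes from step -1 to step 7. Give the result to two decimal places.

9.19pt, 13.00pt, 18.38pt, 25.99pt, 36.75pt, 51.97pt, 73.48pt, 103.91pt, 146.92pt

Step -1: 13.0 ÷ 1.414 = 9.19
Step 0: 13pt
Step 1: 13.0 × 1.414 = 18.38
Step 2: 13.0 × 1.414² = 25.99
Step 3: 13.0 × 1.414³ = 36.75
Step 4: 13.0 × 1.414⁴ = 51.97
Step 5: 13.0 × 1.414⁵ = 73.48
Step 6: 13.0 × 1.414⁶ = 103.91
Step 7: 13.0 × 1.414⁷ = 146.92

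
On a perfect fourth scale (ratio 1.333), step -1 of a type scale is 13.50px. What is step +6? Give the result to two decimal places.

Moving from step -1 to step +6 is 7 steps up, so multiply by r⁷.
13.50 × 1.333⁷ = 13.50 × 7.47844 ≈ 100.959

100.96px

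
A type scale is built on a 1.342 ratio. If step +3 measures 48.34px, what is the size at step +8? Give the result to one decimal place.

48.34 × 1.342⁵ = 48.34 × 4.35274 ≈ 210.411

210.4px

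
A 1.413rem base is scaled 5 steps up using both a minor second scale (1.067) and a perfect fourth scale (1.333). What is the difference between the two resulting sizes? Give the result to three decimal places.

Minor second: 1.413 × 1.067⁵ = 1.95418rem
Perfect fourth: 1.413 × 1.333⁵ = 5.94693rem
Difference: 5.94693 − 1.95418 = 3.99275rem

3.993rem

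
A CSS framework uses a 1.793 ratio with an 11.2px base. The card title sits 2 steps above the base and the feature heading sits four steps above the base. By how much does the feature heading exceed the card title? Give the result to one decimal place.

79.7px

Step 2: 11.2 × 1.793² = 36.006px
Step 4: 11.2 × 1.793⁴ = 115.755px
Difference: 115.755 − 36.006 = 79.749px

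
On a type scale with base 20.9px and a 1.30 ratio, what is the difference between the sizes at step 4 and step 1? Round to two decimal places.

32.52px

Step 1: 20.9 × 1.30 = 27.1700px
Step 4: 20.9 × 1.30⁴ = 59.6925px
Difference: 59.6925 − 27.1700 = 32.5225px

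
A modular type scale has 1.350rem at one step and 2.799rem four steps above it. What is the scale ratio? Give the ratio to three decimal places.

1.200

r⁴ = 2.799 / 1.350, so r = (2.799/1.350)^(1/4).
r = 2.0733^(1/4) ≈ 1.2000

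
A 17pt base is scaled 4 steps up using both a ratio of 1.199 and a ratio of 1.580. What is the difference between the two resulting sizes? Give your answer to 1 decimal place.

70.8pt

At 1.199: 17.0 × 1.199⁴ = 35.134pt
At 1.580: 17.0 × 1.580⁴ = 105.944pt
Difference: 105.944 − 35.134 = 70.810pt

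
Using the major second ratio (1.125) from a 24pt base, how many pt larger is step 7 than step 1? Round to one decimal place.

27.7pt

Step 1: 24.0 × 1.125 = 27.000pt
Step 7: 24.0 × 1.125⁷ = 54.737pt
Difference: 54.737 − 27.000 = 27.737pt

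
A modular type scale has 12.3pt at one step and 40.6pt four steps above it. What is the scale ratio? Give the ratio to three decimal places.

The ratio satisfies 12.3 × r⁴ = 40.6, so r = (40.6 / 12.3)^(1/4).
r = 3.3008^(1/4) ≈ 1.3479

1.348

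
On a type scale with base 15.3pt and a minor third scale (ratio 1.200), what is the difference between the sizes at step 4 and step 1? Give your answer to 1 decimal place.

13.4pt

Step 1: 15.3 × 1.200 = 18.360pt
Step 4: 15.3 × 1.200⁴ = 31.726pt
Difference: 31.726 − 18.360 = 13.366pt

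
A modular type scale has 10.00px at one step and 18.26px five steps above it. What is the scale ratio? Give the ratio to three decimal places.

The ratio satisfies 10.00 × r⁵ = 18.26, so r = (18.26 / 10.00)^(1/5).
r = 1.8260^(1/5) ≈ 1.1280

1.128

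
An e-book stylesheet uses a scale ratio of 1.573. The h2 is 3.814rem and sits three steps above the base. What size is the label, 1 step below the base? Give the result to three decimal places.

3.814 ÷ 1.573⁴ = 3.814 ÷ 6.12230 ≈ 0.623

0.623rem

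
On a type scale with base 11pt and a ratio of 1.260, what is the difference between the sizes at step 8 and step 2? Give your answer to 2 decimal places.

Step 2: 11.0 × 1.260² = 17.4636pt
Step 8: 11.0 × 1.260⁸ = 69.8807pt
Difference: 69.8807 − 17.4636 = 52.4171pt

52.42pt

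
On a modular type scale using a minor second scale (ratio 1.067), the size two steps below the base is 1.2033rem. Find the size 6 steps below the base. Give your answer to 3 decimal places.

Moving from step -2 to step -6 is 4 steps down, so divide by r⁴.
1.2033 ÷ 1.067⁴ = 1.2033 ÷ 1.29616 ≈ 0.928

0.928rem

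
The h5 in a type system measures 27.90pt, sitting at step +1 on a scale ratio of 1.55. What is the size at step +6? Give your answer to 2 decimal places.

249.61pt

The gap is 6 − (1) = 5 steps, so the factor is 1.55^5.
27.90 × 1.55⁵ = 27.90 × 8.94661 ≈ 249.610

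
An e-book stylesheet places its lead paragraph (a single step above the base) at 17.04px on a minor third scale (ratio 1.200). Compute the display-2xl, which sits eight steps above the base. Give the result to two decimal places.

61.06px

Moving from step +1 to step +8 is 7 steps up, so multiply by r⁷.
17.04 × 1.200⁷ = 17.04 × 3.58318 ≈ 61.057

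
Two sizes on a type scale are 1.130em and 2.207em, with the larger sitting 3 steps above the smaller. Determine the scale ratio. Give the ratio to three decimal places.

r³ = 2.207 / 1.130, so r = (2.207/1.130)^(1/3).
r = 1.9531^(1/3) ≈ 1.2500

1.250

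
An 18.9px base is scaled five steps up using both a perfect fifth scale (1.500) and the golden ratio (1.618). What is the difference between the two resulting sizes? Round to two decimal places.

66.06px

Perfect fifth: 18.9 × 1.500⁵ = 143.5219px
Golden ratio: 18.9 × 1.618⁵ = 209.5822px
Difference: 209.5822 − 143.5219 = 66.0603px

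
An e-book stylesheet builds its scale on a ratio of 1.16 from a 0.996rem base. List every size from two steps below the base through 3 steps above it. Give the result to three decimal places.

0.740rem, 0.859rem, 0.996rem, 1.155rem, 1.340rem, 1.555rem

Step -2: 0.996 ÷ 1.16² = 0.740
Step -1: 0.996 ÷ 1.16 = 0.859
Step 0: 0.996rem
Step 1: 0.996 × 1.16 = 1.155
Step 2: 0.996 × 1.16² = 1.340
Step 3: 0.996 × 1.16³ = 1.555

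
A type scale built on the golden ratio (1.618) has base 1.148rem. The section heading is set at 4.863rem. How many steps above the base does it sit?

3

1.618ⁿ = 4.863 / 1.148 = 4.2361
n = ln(4.2361) / ln(1.618) = 1.4436 / 0.4812 ≈ 3.00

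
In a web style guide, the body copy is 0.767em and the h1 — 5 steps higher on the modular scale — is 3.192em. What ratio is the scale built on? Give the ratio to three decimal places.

1.330

The ratio satisfies 0.767 × r⁵ = 3.192, so r = (3.192 / 0.767)^(1/5).
r = 4.1617^(1/5) ≈ 1.3300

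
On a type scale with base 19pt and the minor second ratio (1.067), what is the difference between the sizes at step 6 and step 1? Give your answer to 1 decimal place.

Step 1: 19.0 × 1.067 = 20.273pt
Step 6: 19.0 × 1.067⁶ = 28.038pt
Difference: 28.038 − 20.273 = 7.765pt

7.8pt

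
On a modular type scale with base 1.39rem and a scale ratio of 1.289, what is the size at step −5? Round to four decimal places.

0.3906rem

Each step on a modular scale multiplies by the ratio, so the size n steps from the base is base × ratioⁿ.
1.39 ÷ 1.289⁵ = 1.39 ÷ 3.55848 ≈ 0.3906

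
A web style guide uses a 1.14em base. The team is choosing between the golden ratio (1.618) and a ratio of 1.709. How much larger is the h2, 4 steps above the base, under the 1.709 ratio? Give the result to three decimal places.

1.912em

Golden ratio: 1.14 × 1.618⁴ = 7.81302em
At 1.709: 1.14 × 1.709⁴ = 9.72463em
Difference: 9.72463 − 7.81302 = 1.91161em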